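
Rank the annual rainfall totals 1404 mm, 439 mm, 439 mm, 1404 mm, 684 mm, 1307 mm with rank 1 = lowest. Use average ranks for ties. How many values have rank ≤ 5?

Sorted (ascending): 439, 439, 684, 1307, 1404, 1404
The 2 values of 439 occupy positions 1–2 → average rank (1+2)/2 = 1.5.
The 2 values of 1404 occupy positions 5–6 → average rank (5+6)/2 = 5.5.
Ranks ≤ 5: {1.5, 1.5, 3, 4} → 4 values.

4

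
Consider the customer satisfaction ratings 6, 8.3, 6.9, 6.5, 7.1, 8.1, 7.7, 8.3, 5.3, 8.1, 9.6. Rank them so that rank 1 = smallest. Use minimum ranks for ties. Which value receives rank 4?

Sorted (ascending): 5.3, 6, 6.5, 6.9, 7.1, 7.7, 8.1, 8.1, 8.3, 8.3, 9.6
The 2 values of 8.1 occupy positions 7–8 → each gets rank 7.
The 2 values of 8.3 occupy positions 9–10 → each gets rank 9.
Rank 4 → value 6.9.

6.9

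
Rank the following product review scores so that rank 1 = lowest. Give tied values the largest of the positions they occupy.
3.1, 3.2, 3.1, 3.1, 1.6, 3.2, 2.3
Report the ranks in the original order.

Sorted (ascending): 1.6, 2.3, 3.1, 3.1, 3.1, 3.2, 3.2
The 3 values of 3.1 occupy positions 3–5 → each gets rank 5.
The 2 values of 3.2 occupy positions 6–7 → each gets rank 7.

5, 7, 5, 5, 1, 7, 2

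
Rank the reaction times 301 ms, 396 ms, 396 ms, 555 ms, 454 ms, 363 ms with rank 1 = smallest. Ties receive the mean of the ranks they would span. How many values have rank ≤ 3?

Sorted (ascending): 301, 363, 396, 396, 454, 555
The 2 values of 396 occupy positions 3–4 → average rank (3+4)/2 = 3.5.
Ranks ≤ 3: {1, 2} → 2 values.

2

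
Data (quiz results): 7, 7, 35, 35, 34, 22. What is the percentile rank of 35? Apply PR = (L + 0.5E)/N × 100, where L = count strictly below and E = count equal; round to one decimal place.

N = 6.
Strictly below 35: 4. Equal to 35: 2.
PR = (4 + 0.5·2)/6 × 100 = 83.3

83.3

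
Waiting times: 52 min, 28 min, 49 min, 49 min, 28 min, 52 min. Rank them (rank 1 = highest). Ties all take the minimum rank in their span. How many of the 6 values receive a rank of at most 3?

Sorted (descending): 52, 52, 49, 49, 28, 28
The 2 values of 52 occupy positions 1–2 → each gets rank 1.
The 2 values of 49 occupy positions 3–4 → each gets rank 3.
The 2 values of 28 occupy positions 5–6 → each gets rank 5.
Ranks ≤ 3: {1, 1, 3, 3} → 4 values.

4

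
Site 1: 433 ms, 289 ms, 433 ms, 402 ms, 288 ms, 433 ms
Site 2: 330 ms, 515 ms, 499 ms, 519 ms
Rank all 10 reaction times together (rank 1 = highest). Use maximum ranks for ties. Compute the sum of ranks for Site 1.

Sorted (descending): 519, 515, 499, 433, 433, 433, 402, 330, 289, 288
The 3 values of 433 occupy positions 4–6 → each gets rank 6.
Site 1 values → pooled ranks: 433→6, 289→9, 433→6, 402→7, 288→10, 433→6
Rank sum = 6 + 9 + 6 + 7 + 10 + 6 = 44

44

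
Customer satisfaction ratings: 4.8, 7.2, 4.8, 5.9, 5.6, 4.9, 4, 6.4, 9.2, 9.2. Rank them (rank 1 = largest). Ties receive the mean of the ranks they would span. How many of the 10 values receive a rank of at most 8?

7

Sorted (descending): 9.2, 9.2, 7.2, 6.4, 5.9, 5.6, 4.9, 4.8, 4.8, 4
The 2 values of 9.2 occupy positions 1–2 → average rank (1+2)/2 = 1.5.
The 2 values of 4.8 occupy positions 8–9 → average rank (8+9)/2 = 8.5.
Ranks ≤ 8: {1.5, 1.5, 3, 4, 5, 6, 7} → 7 values.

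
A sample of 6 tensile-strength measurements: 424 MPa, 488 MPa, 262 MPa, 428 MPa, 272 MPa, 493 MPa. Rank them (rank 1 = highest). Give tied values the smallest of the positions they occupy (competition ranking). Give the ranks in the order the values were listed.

4, 2, 6, 3, 5, 1

Sorted (descending): 493, 488, 428, 424, 272, 262
No ties — each value takes its position as its rank.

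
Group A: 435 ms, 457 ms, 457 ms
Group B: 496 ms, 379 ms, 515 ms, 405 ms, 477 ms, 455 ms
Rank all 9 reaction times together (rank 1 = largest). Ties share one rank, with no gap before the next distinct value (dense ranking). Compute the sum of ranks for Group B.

26

Sorted (descending): 515, 496, 477, 457, 457, 455, 435, 405, 379
The 2 values of 457 share dense rank 4.
Remaining distinct values take the next consecutive integers.
Group B values → pooled ranks: 496→2, 379→8, 515→1, 405→7, 477→3, 455→5
Rank sum = 2 + 8 + 1 + 7 + 3 + 5 = 26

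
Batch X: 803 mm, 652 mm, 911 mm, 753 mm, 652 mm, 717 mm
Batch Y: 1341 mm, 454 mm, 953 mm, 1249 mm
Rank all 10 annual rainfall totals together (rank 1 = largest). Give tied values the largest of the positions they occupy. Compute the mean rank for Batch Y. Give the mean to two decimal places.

4.00

Sorted (descending): 1341, 1249, 953, 911, 803, 753, 717, 652, 652, 454
The 2 values of 652 occupy positions 8–9 → each gets rank 9.
Batch Y values → pooled ranks: 1341→1, 454→10, 953→3, 1249→2
Mean rank = (1 + 10 + 3 + 2) / 4 = 4.00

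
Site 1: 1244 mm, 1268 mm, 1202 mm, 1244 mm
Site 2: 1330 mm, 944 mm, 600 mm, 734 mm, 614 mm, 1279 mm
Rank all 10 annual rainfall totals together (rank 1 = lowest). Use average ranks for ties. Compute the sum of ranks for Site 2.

29

Sorted (ascending): 600, 614, 734, 944, 1202, 1244, 1244, 1268, 1279, 1330
The 2 values of 1244 occupy positions 6–7 → average rank (6+7)/2 = 6.5.
Site 2 values → pooled ranks: 1330→10, 944→4, 600→1, 734→3, 614→2, 1279→9
Rank sum = 10 + 4 + 1 + 3 + 2 + 9 = 29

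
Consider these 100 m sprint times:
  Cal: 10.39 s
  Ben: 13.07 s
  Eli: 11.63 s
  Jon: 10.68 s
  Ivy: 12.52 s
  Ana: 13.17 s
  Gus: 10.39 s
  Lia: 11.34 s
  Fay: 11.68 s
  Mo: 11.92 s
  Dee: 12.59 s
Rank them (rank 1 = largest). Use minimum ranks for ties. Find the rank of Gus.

10

Sorted (descending): 13.17, 13.07, 12.59, 12.52, 11.92, 11.68, 11.63, 11.34, 10.68, 10.39, 10.39
The 2 values of 10.39 occupy positions 10–11 → each gets rank 10.
Gus has value 10.39 s → rank 10.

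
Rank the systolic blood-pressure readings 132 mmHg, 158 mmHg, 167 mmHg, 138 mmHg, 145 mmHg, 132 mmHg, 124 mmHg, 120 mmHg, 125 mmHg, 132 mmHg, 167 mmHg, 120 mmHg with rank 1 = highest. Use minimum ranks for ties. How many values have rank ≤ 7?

8

Sorted (descending): 167, 167, 158, 145, 138, 132, 132, 132, 125, 124, 120, 120
The 2 values of 167 occupy positions 1–2 → each gets rank 1.
The 3 values of 132 occupy positions 6–8 → each gets rank 6.
The 2 values of 120 occupy positions 11–12 → each gets rank 11.
Ranks ≤ 7: {1, 1, 3, 4, 5, 6, 6, 6} → 8 values.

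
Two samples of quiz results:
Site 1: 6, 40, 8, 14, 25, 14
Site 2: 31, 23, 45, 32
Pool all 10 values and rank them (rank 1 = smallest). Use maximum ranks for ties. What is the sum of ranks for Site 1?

26

Sorted (ascending): 6, 8, 14, 14, 23, 25, 31, 32, 40, 45
The 2 values of 14 occupy positions 3–4 → each gets rank 4.
Site 1 values → pooled ranks: 6→1, 40→9, 8→2, 14→4, 25→6, 14→4
Rank sum = 1 + 9 + 2 + 4 + 6 + 4 = 26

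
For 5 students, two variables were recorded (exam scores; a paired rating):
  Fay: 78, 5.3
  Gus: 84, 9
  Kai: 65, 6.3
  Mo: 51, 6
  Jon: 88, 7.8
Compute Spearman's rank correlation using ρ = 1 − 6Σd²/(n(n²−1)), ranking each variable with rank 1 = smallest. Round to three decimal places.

0.600

Ranks of variable 1: 3, 4, 2, 1, 5
Ranks of variable 2: 1, 5, 3, 2, 4
d = r₁ − r₂: 2, -1, -1, -1, 1
d²: 4, 1, 1, 1, 1; Σd² = 8
ρ = 1 − 6·8/(5·24) = 1 − 48/120 = 0.600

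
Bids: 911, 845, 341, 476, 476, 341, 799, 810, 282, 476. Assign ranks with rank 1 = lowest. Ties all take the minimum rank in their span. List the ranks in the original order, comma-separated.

Sorted (ascending): 282, 341, 341, 476, 476, 476, 799, 810, 845, 911
The 2 values of 341 occupy positions 2–3 → each gets rank 2.
The 3 values of 476 occupy positions 4–6 → each gets rank 4.

10, 9, 2, 4, 4, 2, 7, 8, 1, 4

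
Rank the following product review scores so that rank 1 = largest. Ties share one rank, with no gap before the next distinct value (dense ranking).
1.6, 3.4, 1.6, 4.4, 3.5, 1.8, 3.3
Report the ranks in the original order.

6, 3, 6, 1, 2, 5, 4

Sorted (descending): 4.4, 3.5, 3.4, 3.3, 1.8, 1.6, 1.6
The 2 values of 1.6 share dense rank 6.
Remaining distinct values take the next consecutive integers.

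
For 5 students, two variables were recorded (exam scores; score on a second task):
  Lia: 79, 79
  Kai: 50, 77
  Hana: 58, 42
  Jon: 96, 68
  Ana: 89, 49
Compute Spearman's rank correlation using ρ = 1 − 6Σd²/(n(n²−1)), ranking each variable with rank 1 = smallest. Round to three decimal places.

-0.100

Ranks of variable 1: 3, 1, 2, 5, 4
Ranks of variable 2: 5, 4, 1, 3, 2
d = r₁ − r₂: -2, -3, 1, 2, 2
d²: 4, 9, 1, 4, 4; Σd² = 22
ρ = 1 − 6·22/(5·24) = 1 − 132/120 = -0.100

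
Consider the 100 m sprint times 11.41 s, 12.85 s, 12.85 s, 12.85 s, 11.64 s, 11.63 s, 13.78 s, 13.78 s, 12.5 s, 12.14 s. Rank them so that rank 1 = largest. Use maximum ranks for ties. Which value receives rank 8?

Sorted (descending): 13.78, 13.78, 12.85, 12.85, 12.85, 12.5, 12.14, 11.64, 11.63, 11.41
The 2 values of 13.78 occupy positions 1–2 → each gets rank 2.
The 3 values of 12.85 occupy positions 3–5 → each gets rank 5.
Rank 8 → value 11.64.

11.64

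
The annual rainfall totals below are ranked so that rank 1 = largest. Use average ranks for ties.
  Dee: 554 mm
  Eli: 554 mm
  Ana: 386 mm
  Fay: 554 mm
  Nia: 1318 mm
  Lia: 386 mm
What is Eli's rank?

3

Sorted (descending): 1318, 554, 554, 554, 386, 386
The 3 values of 554 occupy positions 2–4 → average rank 3.
The 2 values of 386 occupy positions 5–6 → average rank (5+6)/2 = 5.5.
Eli has value 554 mm → rank 3.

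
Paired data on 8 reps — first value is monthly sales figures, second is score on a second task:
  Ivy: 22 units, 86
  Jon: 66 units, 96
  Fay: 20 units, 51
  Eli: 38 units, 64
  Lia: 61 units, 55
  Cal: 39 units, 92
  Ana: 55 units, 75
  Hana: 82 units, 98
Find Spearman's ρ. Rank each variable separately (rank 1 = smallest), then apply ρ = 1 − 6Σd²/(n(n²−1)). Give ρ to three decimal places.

Ranks of variable 1: 2, 7, 1, 3, 6, 4, 5, 8
Ranks of variable 2: 5, 7, 1, 3, 2, 6, 4, 8
d = r₁ − r₂: -3, 0, 0, 0, 4, -2, 1, 0
d²: 9, 0, 0, 0, 16, 4, 1, 0; Σd² = 30
ρ = 1 − 6·30/(8·63) = 1 − 180/504 = 0.643

0.643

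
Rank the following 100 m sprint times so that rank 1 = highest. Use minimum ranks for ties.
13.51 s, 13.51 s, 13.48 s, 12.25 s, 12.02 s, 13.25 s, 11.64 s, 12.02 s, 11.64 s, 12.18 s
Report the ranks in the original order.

Sorted (descending): 13.51, 13.51, 13.48, 13.25, 12.25, 12.18, 12.02, 12.02, 11.64, 11.64
The 2 values of 13.51 occupy positions 1–2 → each gets rank 1.
The 2 values of 12.02 occupy positions 7–8 → each gets rank 7.
The 2 values of 11.64 occupy positions 9–10 → each gets rank 9.

1, 1, 3, 5, 7, 4, 9, 7, 9, 6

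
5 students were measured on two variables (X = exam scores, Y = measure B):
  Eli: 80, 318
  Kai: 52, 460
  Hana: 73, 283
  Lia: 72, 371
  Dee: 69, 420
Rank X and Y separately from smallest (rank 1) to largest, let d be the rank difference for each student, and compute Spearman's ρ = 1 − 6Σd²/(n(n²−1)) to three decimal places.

Ranks of variable 1: 5, 1, 4, 3, 2
Ranks of variable 2: 2, 5, 1, 3, 4
d = r₁ − r₂: 3, -4, 3, 0, -2
d²: 9, 16, 9, 0, 4; Σd² = 38
ρ = 1 − 6·38/(5·24) = 1 − 228/120 = -0.900

-0.900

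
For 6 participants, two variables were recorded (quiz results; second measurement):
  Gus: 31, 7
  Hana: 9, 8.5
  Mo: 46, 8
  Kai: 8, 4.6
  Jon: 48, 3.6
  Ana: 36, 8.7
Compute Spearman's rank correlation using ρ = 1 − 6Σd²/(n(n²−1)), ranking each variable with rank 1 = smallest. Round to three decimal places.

-0.143

Ranks of variable 1: 3, 2, 5, 1, 6, 4
Ranks of variable 2: 3, 5, 4, 2, 1, 6
d = r₁ − r₂: 0, -3, 1, -1, 5, -2
d²: 0, 9, 1, 1, 25, 4; Σd² = 40
ρ = 1 − 6·40/(6·35) = 1 − 240/210 = -0.143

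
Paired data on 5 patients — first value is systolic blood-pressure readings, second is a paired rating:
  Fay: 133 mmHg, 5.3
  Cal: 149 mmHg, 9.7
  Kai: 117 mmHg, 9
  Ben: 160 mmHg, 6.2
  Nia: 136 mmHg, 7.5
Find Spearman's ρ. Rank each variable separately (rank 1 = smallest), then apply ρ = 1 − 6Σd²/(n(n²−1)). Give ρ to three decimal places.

0.000

Ranks of variable 1: 2, 4, 1, 5, 3
Ranks of variable 2: 1, 5, 4, 2, 3
d = r₁ − r₂: 1, -1, -3, 3, 0
d²: 1, 1, 9, 9, 0; Σd² = 20
ρ = 1 − 6·20/(5·24) = 1 − 120/120 = 0.000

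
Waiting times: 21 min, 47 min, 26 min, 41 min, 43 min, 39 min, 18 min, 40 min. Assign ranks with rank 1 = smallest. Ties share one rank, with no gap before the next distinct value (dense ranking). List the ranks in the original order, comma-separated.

2, 8, 3, 6, 7, 4, 1, 5

Sorted (ascending): 18, 21, 26, 39, 40, 41, 43, 47
No ties — each value takes its position as its rank.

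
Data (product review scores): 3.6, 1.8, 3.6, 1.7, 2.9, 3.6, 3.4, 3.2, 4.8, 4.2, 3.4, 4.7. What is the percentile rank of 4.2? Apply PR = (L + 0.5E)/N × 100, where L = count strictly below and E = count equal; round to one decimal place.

N = 12.
Strictly below 4.2: 9. Equal to 4.2: 1.
PR = (9 + 0.5·1)/12 × 100 = 79.2

79.2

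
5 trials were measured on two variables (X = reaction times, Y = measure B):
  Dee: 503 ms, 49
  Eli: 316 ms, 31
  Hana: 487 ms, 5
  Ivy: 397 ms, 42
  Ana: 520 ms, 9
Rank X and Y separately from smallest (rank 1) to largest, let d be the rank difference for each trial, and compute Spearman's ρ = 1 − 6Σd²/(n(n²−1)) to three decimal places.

-0.100

Ranks of variable 1: 4, 1, 3, 2, 5
Ranks of variable 2: 5, 3, 1, 4, 2
d = r₁ − r₂: -1, -2, 2, -2, 3
d²: 1, 4, 4, 4, 9; Σd² = 22
ρ = 1 − 6·22/(5·24) = 1 − 132/120 = -0.100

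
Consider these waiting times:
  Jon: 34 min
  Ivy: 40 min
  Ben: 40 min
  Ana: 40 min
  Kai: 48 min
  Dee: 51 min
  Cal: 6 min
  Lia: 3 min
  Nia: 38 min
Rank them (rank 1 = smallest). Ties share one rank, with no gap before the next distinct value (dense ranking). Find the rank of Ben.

Sorted (ascending): 3, 6, 34, 38, 40, 40, 40, 48, 51
The 3 values of 40 share dense rank 5.
Remaining distinct values take the next consecutive integers.
Ben has value 40 min → rank 5.

5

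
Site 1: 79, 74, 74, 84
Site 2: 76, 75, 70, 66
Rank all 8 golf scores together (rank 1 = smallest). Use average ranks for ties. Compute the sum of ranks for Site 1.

22

Sorted (ascending): 66, 70, 74, 74, 75, 76, 79, 84
The 2 values of 74 occupy positions 3–4 → average rank (3+4)/2 = 3.5.
Site 1 values → pooled ranks: 79→7, 74→3.5, 74→3.5, 84→8
Rank sum = 7 + 3.5 + 3.5 + 8 = 22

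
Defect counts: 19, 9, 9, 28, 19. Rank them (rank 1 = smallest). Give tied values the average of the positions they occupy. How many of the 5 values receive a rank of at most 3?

2

Sorted (ascending): 9, 9, 19, 19, 28
The 2 values of 9 occupy positions 1–2 → average rank (1+2)/2 = 1.5.
The 2 values of 19 occupy positions 3–4 → average rank (3+4)/2 = 3.5.
Ranks ≤ 3: {1.5, 1.5} → 2 values.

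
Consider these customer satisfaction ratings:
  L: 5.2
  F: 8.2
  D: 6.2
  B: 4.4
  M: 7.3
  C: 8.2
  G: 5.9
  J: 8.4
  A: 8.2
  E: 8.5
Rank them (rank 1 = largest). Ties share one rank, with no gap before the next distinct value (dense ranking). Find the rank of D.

5

Sorted (descending): 8.5, 8.4, 8.2, 8.2, 8.2, 7.3, 6.2, 5.9, 5.2, 4.4
The 3 values of 8.2 share dense rank 3.
Remaining distinct values take the next consecutive integers.
D has value 6.2 → rank 5.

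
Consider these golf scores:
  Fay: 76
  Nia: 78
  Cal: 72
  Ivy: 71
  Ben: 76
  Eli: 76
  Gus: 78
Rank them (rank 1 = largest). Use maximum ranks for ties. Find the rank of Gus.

Sorted (descending): 78, 78, 76, 76, 76, 72, 71
The 2 values of 78 occupy positions 1–2 → each gets rank 2.
The 3 values of 76 occupy positions 3–5 → each gets rank 5.
Gus has value 78 → rank 2.

2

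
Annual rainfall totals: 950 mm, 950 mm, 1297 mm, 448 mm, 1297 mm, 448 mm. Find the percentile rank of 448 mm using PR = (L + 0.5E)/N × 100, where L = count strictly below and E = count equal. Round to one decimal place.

N = 6.
Strictly below 448: 0. Equal to 448: 2.
PR = (0 + 0.5·2)/6 × 100 = 16.7

16.7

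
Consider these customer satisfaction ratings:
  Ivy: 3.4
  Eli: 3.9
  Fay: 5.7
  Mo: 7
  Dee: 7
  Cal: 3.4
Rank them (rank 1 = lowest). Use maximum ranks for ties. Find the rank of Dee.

6

Sorted (ascending): 3.4, 3.4, 3.9, 5.7, 7, 7
The 2 values of 3.4 occupy positions 1–2 → each gets rank 2.
The 2 values of 7 occupy positions 5–6 → each gets rank 6.
Dee has value 7 → rank 6.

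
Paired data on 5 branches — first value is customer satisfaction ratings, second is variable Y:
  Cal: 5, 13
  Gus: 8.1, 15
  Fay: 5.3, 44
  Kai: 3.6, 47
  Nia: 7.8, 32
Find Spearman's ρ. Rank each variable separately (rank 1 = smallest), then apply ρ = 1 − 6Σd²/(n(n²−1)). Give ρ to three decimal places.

Ranks of variable 1: 2, 5, 3, 1, 4
Ranks of variable 2: 1, 2, 4, 5, 3
d = r₁ − r₂: 1, 3, -1, -4, 1
d²: 1, 9, 1, 16, 1; Σd² = 28
ρ = 1 − 6·28/(5·24) = 1 − 168/120 = -0.400

-0.400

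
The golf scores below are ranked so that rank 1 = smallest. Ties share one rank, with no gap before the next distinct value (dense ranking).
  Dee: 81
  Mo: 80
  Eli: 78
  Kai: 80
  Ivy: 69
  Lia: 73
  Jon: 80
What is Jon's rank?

4

Sorted (ascending): 69, 73, 78, 80, 80, 80, 81
The 3 values of 80 share dense rank 4.
Remaining distinct values take the next consecutive integers.
Jon has value 80 → rank 4.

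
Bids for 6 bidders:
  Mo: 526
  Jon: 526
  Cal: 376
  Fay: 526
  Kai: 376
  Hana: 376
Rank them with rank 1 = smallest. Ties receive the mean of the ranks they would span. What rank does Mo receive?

Sorted (ascending): 376, 376, 376, 526, 526, 526
The 3 values of 376 occupy positions 1–3 → average rank 2.
The 3 values of 526 occupy positions 4–6 → average rank 5.
Mo has value 526 → rank 5.

5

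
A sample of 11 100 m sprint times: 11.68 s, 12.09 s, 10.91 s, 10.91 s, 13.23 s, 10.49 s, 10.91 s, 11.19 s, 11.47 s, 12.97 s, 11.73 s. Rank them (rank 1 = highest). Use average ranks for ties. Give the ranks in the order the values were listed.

5, 3, 9, 9, 1, 11, 9, 7, 6, 2, 4

Sorted (descending): 13.23, 12.97, 12.09, 11.73, 11.68, 11.47, 11.19, 10.91, 10.91, 10.91, 10.49
The 3 values of 10.91 occupy positions 8–10 → average rank 9.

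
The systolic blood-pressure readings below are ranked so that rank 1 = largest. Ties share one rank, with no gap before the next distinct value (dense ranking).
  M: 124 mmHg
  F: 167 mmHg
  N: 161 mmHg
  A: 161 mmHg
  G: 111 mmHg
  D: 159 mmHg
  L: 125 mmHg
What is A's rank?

Sorted (descending): 167, 161, 161, 159, 125, 124, 111
The 2 values of 161 share dense rank 2.
Remaining distinct values take the next consecutive integers.
A has value 161 mmHg → rank 2.

2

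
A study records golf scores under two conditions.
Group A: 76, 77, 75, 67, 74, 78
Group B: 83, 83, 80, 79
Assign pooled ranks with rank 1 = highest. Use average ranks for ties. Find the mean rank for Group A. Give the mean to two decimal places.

7.50

Sorted (descending): 83, 83, 80, 79, 78, 77, 76, 75, 74, 67
The 2 values of 83 occupy positions 1–2 → average rank (1+2)/2 = 1.5.
Group A values → pooled ranks: 76→7, 77→6, 75→8, 67→10, 74→9, 78→5
Mean rank = (7 + 6 + 8 + 10 + 9 + 5) / 6 = 7.50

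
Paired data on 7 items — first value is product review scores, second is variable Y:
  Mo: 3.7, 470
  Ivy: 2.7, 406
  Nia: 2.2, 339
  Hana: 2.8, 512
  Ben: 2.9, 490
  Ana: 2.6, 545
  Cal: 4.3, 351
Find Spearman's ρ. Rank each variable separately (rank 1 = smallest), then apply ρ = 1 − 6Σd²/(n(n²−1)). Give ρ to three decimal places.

-0.036

Ranks of variable 1: 6, 3, 1, 4, 5, 2, 7
Ranks of variable 2: 4, 3, 1, 6, 5, 7, 2
d = r₁ − r₂: 2, 0, 0, -2, 0, -5, 5
d²: 4, 0, 0, 4, 0, 25, 25; Σd² = 58
ρ = 1 − 6·58/(7·48) = 1 − 348/336 = -0.036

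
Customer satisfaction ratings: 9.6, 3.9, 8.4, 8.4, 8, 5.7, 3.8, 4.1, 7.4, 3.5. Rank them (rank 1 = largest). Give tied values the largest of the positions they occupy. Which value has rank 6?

5.7

Sorted (descending): 9.6, 8.4, 8.4, 8, 7.4, 5.7, 4.1, 3.9, 3.8, 3.5
The 2 values of 8.4 occupy positions 2–3 → each gets rank 3.
Rank 6 → value 5.7.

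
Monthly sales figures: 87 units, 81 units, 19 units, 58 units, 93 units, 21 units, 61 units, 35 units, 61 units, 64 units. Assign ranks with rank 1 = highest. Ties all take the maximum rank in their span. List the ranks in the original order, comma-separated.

2, 3, 10, 7, 1, 9, 6, 8, 6, 4

Sorted (descending): 93, 87, 81, 64, 61, 61, 58, 35, 21, 19
The 2 values of 61 occupy positions 5–6 → each gets rank 6.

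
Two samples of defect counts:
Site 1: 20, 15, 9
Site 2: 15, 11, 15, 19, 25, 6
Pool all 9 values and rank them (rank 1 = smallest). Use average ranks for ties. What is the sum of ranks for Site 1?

Sorted (ascending): 6, 9, 11, 15, 15, 15, 19, 20, 25
The 3 values of 15 occupy positions 4–6 → average rank 5.
Site 1 values → pooled ranks: 20→8, 15→5, 9→2
Rank sum = 8 + 5 + 2 = 15

15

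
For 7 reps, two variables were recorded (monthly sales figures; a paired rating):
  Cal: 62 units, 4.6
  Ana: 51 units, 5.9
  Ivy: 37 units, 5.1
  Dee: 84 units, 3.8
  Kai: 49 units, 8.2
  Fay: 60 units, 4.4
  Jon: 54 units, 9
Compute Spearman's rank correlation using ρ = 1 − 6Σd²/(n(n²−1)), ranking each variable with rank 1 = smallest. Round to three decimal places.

-0.643

Ranks of variable 1: 6, 3, 1, 7, 2, 5, 4
Ranks of variable 2: 3, 5, 4, 1, 6, 2, 7
d = r₁ − r₂: 3, -2, -3, 6, -4, 3, -3
d²: 9, 4, 9, 36, 16, 9, 9; Σd² = 92
ρ = 1 − 6·92/(7·48) = 1 − 552/336 = -0.643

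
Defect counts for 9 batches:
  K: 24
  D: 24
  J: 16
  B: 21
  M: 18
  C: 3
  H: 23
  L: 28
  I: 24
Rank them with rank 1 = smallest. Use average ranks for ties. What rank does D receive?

Sorted (ascending): 3, 16, 18, 21, 23, 24, 24, 24, 28
The 3 values of 24 occupy positions 6–8 → average rank 7.
D has value 24 → rank 7.

7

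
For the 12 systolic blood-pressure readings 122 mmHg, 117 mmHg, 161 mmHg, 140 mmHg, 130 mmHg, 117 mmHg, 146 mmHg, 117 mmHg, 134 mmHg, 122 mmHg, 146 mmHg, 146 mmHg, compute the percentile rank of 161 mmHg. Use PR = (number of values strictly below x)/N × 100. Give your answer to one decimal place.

N = 12.
Strictly below 161: 11. Equal to 161: 1.
PR = 11/12 × 100 = 91.7

91.7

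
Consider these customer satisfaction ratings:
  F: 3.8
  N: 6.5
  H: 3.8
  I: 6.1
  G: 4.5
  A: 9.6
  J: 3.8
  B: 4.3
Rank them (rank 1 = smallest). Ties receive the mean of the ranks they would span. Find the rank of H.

Sorted (ascending): 3.8, 3.8, 3.8, 4.3, 4.5, 6.1, 6.5, 9.6
The 3 values of 3.8 occupy positions 1–3 → average rank 2.
H has value 3.8 → rank 2.

2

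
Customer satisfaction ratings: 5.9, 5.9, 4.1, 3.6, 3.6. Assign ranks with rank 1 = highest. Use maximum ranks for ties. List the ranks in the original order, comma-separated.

Sorted (descending): 5.9, 5.9, 4.1, 3.6, 3.6
The 2 values of 5.9 occupy positions 1–2 → each gets rank 2.
The 2 values of 3.6 occupy positions 4–5 → each gets rank 5.

2, 2, 3, 5, 5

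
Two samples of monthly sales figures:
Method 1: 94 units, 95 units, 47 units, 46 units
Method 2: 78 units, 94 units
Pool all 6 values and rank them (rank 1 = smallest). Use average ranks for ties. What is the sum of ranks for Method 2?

Sorted (ascending): 46, 47, 78, 94, 94, 95
The 2 values of 94 occupy positions 4–5 → average rank (4+5)/2 = 4.5.
Method 2 values → pooled ranks: 78→3, 94→4.5
Rank sum = 3 + 4.5 = 7.5

7.5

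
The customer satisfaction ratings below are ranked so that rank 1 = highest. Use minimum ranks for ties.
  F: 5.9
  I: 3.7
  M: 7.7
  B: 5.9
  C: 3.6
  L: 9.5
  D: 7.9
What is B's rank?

Sorted (descending): 9.5, 7.9, 7.7, 5.9, 5.9, 3.7, 3.6
The 2 values of 5.9 occupy positions 4–5 → each gets rank 4.
B has value 5.9 → rank 4.

4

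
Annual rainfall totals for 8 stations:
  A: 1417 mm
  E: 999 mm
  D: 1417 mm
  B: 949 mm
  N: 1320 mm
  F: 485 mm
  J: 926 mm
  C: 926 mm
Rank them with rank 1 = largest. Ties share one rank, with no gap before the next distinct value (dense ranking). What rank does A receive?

Sorted (descending): 1417, 1417, 1320, 999, 949, 926, 926, 485
The 2 values of 1417 share dense rank 1.
The 2 values of 926 share dense rank 5.
Remaining distinct values take the next consecutive integers.
A has value 1417 mm → rank 1.

1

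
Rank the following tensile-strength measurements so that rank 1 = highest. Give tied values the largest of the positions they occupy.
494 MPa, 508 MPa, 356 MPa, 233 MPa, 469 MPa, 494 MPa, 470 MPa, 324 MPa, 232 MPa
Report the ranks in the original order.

3, 1, 6, 8, 5, 3, 4, 7, 9

Sorted (descending): 508, 494, 494, 470, 469, 356, 324, 233, 232
The 2 values of 494 occupy positions 2–3 → each gets rank 3.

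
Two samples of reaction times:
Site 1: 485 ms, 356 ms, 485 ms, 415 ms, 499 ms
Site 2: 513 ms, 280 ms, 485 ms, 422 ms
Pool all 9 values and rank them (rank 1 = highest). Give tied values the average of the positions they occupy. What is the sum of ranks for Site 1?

Sorted (descending): 513, 499, 485, 485, 485, 422, 415, 356, 280
The 3 values of 485 occupy positions 3–5 → average rank 4.
Site 1 values → pooled ranks: 485→4, 356→8, 485→4, 415→7, 499→2
Rank sum = 4 + 8 + 4 + 7 + 2 = 25

25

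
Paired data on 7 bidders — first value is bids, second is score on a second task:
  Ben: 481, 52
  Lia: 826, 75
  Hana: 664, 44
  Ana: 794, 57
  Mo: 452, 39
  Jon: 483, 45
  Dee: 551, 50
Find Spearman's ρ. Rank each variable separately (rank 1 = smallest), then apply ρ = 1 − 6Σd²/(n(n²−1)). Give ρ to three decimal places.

Ranks of variable 1: 2, 7, 5, 6, 1, 3, 4
Ranks of variable 2: 5, 7, 2, 6, 1, 3, 4
d = r₁ − r₂: -3, 0, 3, 0, 0, 0, 0
d²: 9, 0, 9, 0, 0, 0, 0; Σd² = 18
ρ = 1 − 6·18/(7·48) = 1 − 108/336 = 0.679

0.679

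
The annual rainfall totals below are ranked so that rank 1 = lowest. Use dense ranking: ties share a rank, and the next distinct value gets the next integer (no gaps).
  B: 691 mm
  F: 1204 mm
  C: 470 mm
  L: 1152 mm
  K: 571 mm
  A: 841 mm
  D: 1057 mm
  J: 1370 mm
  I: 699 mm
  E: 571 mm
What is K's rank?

Sorted (ascending): 470, 571, 571, 691, 699, 841, 1057, 1152, 1204, 1370
The 2 values of 571 share dense rank 2.
Remaining distinct values take the next consecutive integers.
K has value 571 mm → rank 2.

2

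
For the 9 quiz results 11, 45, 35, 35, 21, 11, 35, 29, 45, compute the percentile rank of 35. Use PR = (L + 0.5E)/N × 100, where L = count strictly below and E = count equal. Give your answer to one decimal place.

N = 9.
Strictly below 35: 4. Equal to 35: 3.
PR = (4 + 0.5·3)/9 × 100 = 61.1

61.1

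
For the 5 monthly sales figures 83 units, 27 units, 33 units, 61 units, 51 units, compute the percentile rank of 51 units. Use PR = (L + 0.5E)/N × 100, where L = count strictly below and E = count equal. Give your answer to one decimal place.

N = 5.
Strictly below 51: 2. Equal to 51: 1.
PR = (2 + 0.5·1)/5 × 100 = 50.0

50.0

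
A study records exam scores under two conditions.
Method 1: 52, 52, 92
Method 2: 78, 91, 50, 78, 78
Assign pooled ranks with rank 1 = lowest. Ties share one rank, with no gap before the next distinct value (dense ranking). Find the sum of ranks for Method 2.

Sorted (ascending): 50, 52, 52, 78, 78, 78, 91, 92
The 2 values of 52 share dense rank 2.
The 3 values of 78 share dense rank 3.
Remaining distinct values take the next consecutive integers.
Method 2 values → pooled ranks: 78→3, 91→4, 50→1, 78→3, 78→3
Rank sum = 3 + 4 + 1 + 3 + 3 = 14

14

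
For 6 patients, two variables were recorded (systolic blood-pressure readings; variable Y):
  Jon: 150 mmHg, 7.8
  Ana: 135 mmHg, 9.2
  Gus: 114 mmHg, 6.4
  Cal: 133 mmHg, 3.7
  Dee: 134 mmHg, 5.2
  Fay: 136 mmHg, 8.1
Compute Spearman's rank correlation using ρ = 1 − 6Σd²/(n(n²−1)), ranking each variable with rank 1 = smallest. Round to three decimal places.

0.600

Ranks of variable 1: 6, 4, 1, 2, 3, 5
Ranks of variable 2: 4, 6, 3, 1, 2, 5
d = r₁ − r₂: 2, -2, -2, 1, 1, 0
d²: 4, 4, 4, 1, 1, 0; Σd² = 14
ρ = 1 − 6·14/(6·35) = 1 − 84/210 = 0.600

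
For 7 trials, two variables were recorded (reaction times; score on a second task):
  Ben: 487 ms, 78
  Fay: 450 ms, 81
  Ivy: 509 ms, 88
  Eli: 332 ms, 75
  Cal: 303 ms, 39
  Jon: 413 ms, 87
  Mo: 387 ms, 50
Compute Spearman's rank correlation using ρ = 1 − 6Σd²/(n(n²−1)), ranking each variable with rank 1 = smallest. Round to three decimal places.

0.821

Ranks of variable 1: 6, 5, 7, 2, 1, 4, 3
Ranks of variable 2: 4, 5, 7, 3, 1, 6, 2
d = r₁ − r₂: 2, 0, 0, -1, 0, -2, 1
d²: 4, 0, 0, 1, 0, 4, 1; Σd² = 10
ρ = 1 − 6·10/(7·48) = 1 − 60/336 = 0.821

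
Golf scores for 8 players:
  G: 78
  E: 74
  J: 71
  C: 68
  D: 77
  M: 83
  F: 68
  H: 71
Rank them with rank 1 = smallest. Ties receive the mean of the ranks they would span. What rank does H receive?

Sorted (ascending): 68, 68, 71, 71, 74, 77, 78, 83
The 2 values of 68 occupy positions 1–2 → average rank (1+2)/2 = 1.5.
The 2 values of 71 occupy positions 3–4 → average rank (3+4)/2 = 3.5.
H has value 71 → rank 3.5.

3.5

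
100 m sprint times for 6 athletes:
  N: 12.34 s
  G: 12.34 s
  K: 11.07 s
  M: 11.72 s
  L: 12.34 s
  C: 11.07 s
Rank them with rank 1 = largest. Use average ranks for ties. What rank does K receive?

5.5

Sorted (descending): 12.34, 12.34, 12.34, 11.72, 11.07, 11.07
The 3 values of 12.34 occupy positions 1–3 → average rank 2.
The 2 values of 11.07 occupy positions 5–6 → average rank (5+6)/2 = 5.5.
K has value 11.07 s → rank 5.5.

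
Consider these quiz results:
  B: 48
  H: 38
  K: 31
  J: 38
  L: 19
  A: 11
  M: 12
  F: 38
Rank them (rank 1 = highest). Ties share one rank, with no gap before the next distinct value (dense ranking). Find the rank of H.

2

Sorted (descending): 48, 38, 38, 38, 31, 19, 12, 11
The 3 values of 38 share dense rank 2.
Remaining distinct values take the next consecutive integers.
H has value 38 → rank 2.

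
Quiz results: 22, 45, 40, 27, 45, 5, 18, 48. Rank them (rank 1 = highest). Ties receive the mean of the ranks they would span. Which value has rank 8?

5

Sorted (descending): 48, 45, 45, 40, 27, 22, 18, 5
The 2 values of 45 occupy positions 2–3 → average rank (2+3)/2 = 2.5.
Rank 8 → value 5.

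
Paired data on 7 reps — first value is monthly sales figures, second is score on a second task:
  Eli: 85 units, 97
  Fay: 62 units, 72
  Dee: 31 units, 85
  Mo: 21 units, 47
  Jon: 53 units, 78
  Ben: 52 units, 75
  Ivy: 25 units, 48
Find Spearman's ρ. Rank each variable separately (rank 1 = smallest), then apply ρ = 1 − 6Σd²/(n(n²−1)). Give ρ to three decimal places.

0.679

Ranks of variable 1: 7, 6, 3, 1, 5, 4, 2
Ranks of variable 2: 7, 3, 6, 1, 5, 4, 2
d = r₁ − r₂: 0, 3, -3, 0, 0, 0, 0
d²: 0, 9, 9, 0, 0, 0, 0; Σd² = 18
ρ = 1 − 6·18/(7·48) = 1 − 108/336 = 0.679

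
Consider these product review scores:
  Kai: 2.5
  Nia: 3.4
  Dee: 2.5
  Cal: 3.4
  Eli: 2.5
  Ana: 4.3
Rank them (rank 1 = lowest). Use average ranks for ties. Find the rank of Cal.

Sorted (ascending): 2.5, 2.5, 2.5, 3.4, 3.4, 4.3
The 3 values of 2.5 occupy positions 1–3 → average rank 2.
The 2 values of 3.4 occupy positions 4–5 → average rank (4+5)/2 = 4.5.
Cal has value 3.4 → rank 4.5.

4.5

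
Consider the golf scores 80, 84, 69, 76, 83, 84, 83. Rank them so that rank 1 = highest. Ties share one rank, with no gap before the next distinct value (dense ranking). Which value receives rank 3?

Sorted (descending): 84, 84, 83, 83, 80, 76, 69
The 2 values of 84 share dense rank 1.
The 2 values of 83 share dense rank 2.
Remaining distinct values take the next consecutive integers.
Rank 3 → value 80.

80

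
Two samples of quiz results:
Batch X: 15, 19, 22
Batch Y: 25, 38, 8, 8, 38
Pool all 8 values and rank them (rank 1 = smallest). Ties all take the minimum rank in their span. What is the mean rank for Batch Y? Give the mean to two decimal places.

Sorted (ascending): 8, 8, 15, 19, 22, 25, 38, 38
The 2 values of 8 occupy positions 1–2 → each gets rank 1.
The 2 values of 38 occupy positions 7–8 → each gets rank 7.
Batch Y values → pooled ranks: 25→6, 38→7, 8→1, 8→1, 38→7
Mean rank = (6 + 7 + 1 + 1 + 7) / 5 = 4.40

4.40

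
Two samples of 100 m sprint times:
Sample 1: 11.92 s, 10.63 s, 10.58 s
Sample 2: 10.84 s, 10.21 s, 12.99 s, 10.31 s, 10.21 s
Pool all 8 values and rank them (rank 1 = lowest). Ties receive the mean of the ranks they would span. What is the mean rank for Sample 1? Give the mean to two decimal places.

5.33

Sorted (ascending): 10.21, 10.21, 10.31, 10.58, 10.63, 10.84, 11.92, 12.99
The 2 values of 10.21 occupy positions 1–2 → average rank (1+2)/2 = 1.5.
Sample 1 values → pooled ranks: 11.92→7, 10.63→5, 10.58→4
Mean rank = (7 + 5 + 4) / 3 = 5.33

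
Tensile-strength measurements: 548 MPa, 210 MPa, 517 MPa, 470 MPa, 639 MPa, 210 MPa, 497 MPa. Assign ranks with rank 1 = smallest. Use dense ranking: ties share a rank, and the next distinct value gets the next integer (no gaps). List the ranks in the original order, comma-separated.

5, 1, 4, 2, 6, 1, 3

Sorted (ascending): 210, 210, 470, 497, 517, 548, 639
The 2 values of 210 share dense rank 1.
Remaining distinct values take the next consecutive integers.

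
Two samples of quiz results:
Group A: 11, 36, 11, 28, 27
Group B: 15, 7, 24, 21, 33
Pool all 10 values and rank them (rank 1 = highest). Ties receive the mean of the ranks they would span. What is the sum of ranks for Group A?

25

Sorted (descending): 36, 33, 28, 27, 24, 21, 15, 11, 11, 7
The 2 values of 11 occupy positions 8–9 → average rank (8+9)/2 = 8.5.
Group A values → pooled ranks: 11→8.5, 36→1, 11→8.5, 28→3, 27→4
Rank sum = 8.5 + 1 + 8.5 + 3 + 4 = 25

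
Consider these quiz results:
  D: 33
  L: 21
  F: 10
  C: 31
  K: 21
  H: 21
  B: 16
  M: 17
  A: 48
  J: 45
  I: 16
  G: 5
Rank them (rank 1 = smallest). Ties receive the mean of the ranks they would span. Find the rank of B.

3.5

Sorted (ascending): 5, 10, 16, 16, 17, 21, 21, 21, 31, 33, 45, 48
The 2 values of 16 occupy positions 3–4 → average rank (3+4)/2 = 3.5.
The 3 values of 21 occupy positions 6–8 → average rank 7.
B has value 16 → rank 3.5.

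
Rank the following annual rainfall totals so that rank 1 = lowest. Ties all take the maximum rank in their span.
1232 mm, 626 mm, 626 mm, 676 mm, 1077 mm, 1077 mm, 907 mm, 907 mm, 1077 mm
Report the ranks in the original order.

Sorted (ascending): 626, 626, 676, 907, 907, 1077, 1077, 1077, 1232
The 2 values of 626 occupy positions 1–2 → each gets rank 2.
The 2 values of 907 occupy positions 4–5 → each gets rank 5.
The 3 values of 1077 occupy positions 6–8 → each gets rank 8.

9, 2, 2, 3, 8, 8, 5, 5, 8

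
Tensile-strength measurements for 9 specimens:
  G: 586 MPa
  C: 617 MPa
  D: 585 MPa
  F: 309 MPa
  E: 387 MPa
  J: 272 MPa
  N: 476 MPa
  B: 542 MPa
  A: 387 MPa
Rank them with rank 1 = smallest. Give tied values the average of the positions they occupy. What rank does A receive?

3.5

Sorted (ascending): 272, 309, 387, 387, 476, 542, 585, 586, 617
The 2 values of 387 occupy positions 3–4 → average rank (3+4)/2 = 3.5.
A has value 387 MPa → rank 3.5.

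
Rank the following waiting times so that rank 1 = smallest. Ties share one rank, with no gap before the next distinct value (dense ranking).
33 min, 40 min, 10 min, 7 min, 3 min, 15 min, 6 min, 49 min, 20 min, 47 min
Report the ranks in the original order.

7, 8, 4, 3, 1, 5, 2, 10, 6, 9

Sorted (ascending): 3, 6, 7, 10, 15, 20, 33, 40, 47, 49
No ties — each value takes its position as its rank.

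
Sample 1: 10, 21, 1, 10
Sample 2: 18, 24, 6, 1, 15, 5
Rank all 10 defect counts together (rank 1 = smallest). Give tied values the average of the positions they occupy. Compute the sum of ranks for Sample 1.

Sorted (ascending): 1, 1, 5, 6, 10, 10, 15, 18, 21, 24
The 2 values of 1 occupy positions 1–2 → average rank (1+2)/2 = 1.5.
The 2 values of 10 occupy positions 5–6 → average rank (5+6)/2 = 5.5.
Sample 1 values → pooled ranks: 10→5.5, 21→9, 1→1.5, 10→5.5
Rank sum = 5.5 + 9 + 1.5 + 5.5 = 21.5

21.5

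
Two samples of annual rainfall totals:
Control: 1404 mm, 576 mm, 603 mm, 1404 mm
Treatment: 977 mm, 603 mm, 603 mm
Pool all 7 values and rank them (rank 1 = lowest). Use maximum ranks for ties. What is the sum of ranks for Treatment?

13

Sorted (ascending): 576, 603, 603, 603, 977, 1404, 1404
The 3 values of 603 occupy positions 2–4 → each gets rank 4.
The 2 values of 1404 occupy positions 6–7 → each gets rank 7.
Treatment values → pooled ranks: 977→5, 603→4, 603→4
Rank sum = 5 + 4 + 4 = 13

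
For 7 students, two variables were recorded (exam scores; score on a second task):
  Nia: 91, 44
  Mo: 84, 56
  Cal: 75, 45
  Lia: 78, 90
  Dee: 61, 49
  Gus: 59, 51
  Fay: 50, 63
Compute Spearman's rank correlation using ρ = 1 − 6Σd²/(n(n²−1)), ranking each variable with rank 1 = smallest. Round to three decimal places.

-0.321

Ranks of variable 1: 7, 6, 4, 5, 3, 2, 1
Ranks of variable 2: 1, 5, 2, 7, 3, 4, 6
d = r₁ − r₂: 6, 1, 2, -2, 0, -2, -5
d²: 36, 1, 4, 4, 0, 4, 25; Σd² = 74
ρ = 1 − 6·74/(7·48) = 1 − 444/336 = -0.321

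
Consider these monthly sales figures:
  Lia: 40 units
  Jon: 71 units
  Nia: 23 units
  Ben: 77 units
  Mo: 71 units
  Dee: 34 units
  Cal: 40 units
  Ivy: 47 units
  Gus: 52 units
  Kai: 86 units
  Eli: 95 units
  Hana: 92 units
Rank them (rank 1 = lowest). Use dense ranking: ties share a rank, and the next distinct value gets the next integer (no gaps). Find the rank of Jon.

Sorted (ascending): 23, 34, 40, 40, 47, 52, 71, 71, 77, 86, 92, 95
The 2 values of 40 share dense rank 3.
The 2 values of 71 share dense rank 6.
Remaining distinct values take the next consecutive integers.
Jon has value 71 units → rank 6.

6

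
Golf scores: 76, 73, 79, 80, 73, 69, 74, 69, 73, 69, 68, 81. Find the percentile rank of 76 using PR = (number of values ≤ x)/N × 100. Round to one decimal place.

75.0

N = 12.
Strictly below 76: 8. Equal to 76: 1.
PR = 9/12 × 100 = 75.0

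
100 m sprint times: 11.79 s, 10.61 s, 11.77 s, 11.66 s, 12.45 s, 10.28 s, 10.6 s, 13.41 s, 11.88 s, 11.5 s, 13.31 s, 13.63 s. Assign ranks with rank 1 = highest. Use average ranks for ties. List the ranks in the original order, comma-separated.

Sorted (descending): 13.63, 13.41, 13.31, 12.45, 11.88, 11.79, 11.77, 11.66, 11.5, 10.61, 10.6, 10.28
No ties — each value takes its position as its rank.

6, 10, 7, 8, 4, 12, 11, 2, 5, 9, 3, 1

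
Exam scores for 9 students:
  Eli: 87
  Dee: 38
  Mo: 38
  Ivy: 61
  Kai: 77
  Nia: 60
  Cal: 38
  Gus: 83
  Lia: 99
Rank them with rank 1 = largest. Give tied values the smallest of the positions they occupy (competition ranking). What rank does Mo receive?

7

Sorted (descending): 99, 87, 83, 77, 61, 60, 38, 38, 38
The 3 values of 38 occupy positions 7–9 → each gets rank 7.
Mo has value 38 → rank 7.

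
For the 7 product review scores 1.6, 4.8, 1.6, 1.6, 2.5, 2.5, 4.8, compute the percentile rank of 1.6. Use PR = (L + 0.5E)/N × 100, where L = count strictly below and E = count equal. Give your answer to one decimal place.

N = 7.
Strictly below 1.6: 0. Equal to 1.6: 3.
PR = (0 + 0.5·3)/7 × 100 = 21.4

21.4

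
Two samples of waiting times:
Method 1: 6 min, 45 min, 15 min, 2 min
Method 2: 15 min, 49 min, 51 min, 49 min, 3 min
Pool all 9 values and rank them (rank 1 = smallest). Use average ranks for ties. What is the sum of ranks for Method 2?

30.5

Sorted (ascending): 2, 3, 6, 15, 15, 45, 49, 49, 51
The 2 values of 15 occupy positions 4–5 → average rank (4+5)/2 = 4.5.
The 2 values of 49 occupy positions 7–8 → average rank (7+8)/2 = 7.5.
Method 2 values → pooled ranks: 15→4.5, 49→7.5, 51→9, 49→7.5, 3→2
Rank sum = 4.5 + 7.5 + 9 + 7.5 + 2 = 30.5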